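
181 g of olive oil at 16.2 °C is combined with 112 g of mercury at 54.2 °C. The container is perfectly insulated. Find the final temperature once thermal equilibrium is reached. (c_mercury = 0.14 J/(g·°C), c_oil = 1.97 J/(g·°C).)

T_f ≈ 17.8 °C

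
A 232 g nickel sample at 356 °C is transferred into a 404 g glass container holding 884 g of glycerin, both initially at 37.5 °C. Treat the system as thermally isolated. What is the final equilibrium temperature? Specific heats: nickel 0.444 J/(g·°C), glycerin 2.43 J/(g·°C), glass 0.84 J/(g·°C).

T_f ≈ 50.2 °C

Heat gained plus heat lost sum to zero:
232·0.444·(T − 356) + 884·2.43·(T − 37.5) + 404·0.84·(T − 37.5) = 0
103.01(T − 356) + 2148.1(T − 37.5) + 339.36(T − 37.5) = 0
(103.01 + 2148.1 + 339.36) T = 103.01·356 + 2148.1·37.5 + 339.36·37.5
T = 129951 / 2590.5 = 50.2 °C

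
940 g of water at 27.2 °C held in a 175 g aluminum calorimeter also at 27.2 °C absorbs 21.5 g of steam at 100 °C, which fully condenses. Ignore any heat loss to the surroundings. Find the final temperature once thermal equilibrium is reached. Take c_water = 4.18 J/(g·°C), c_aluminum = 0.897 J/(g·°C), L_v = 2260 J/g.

Net heat exchanged in the isolated system is zero:
latent heat released on condensation: 21.5×2260 = 48590
  condensed water 100 °C→T: 89.87(T − 100)
  original water: 3929.2(T − 27.2)
  cup: 156.97(T − 27.2)
4176 T = 48590 + 8987 + 111144 = 168721
T ≈ 40.40 °C, under the boiling point, so the assumption holds.

T_f ≈ 40.4 °C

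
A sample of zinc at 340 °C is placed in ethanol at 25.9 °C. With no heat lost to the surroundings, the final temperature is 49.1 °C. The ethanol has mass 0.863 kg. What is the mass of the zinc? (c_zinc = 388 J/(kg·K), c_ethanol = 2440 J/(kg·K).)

m ≈ 0.433 kg

Heat lost by the zinc = heat gained by the ethanol:
m×388×(340 − 49.1) = 0.863×2440×(49.1 − 25.9)
112869 m = 48853  ⇒  m ≈ 0.4328 kg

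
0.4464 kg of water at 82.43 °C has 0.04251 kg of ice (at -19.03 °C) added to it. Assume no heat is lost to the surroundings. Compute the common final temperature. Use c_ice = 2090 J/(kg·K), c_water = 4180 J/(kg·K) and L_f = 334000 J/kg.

T_f ≈ 67.5 °C

Energy balance with sensible and latent terms:
warm ice to 0 °C: 0.04251·2090·(0 − (-19.03)) = 1690.7; melt ice: 0.04251·334000 = 14198; meltwater 0→T: 0.04251·4180·T = 177.69 T; water cools: 0.4464·4180·(T − 82.43) = 1866(T − 82.43)
2043.6 T = 153810 − 15889 = 137921
T ≈ 67.49 °C — above 0 °C, consistent with complete melting.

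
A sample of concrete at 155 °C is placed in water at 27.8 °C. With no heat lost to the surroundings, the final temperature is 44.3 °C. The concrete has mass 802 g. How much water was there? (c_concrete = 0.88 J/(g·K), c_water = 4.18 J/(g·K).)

m ≈ 1130 g

Heat lost by the concrete = heat gained by the water:
802·0.88·(155 − 44.3) = m·4.18·(44.3 − 27.8)
68.97 m = 78128  ⇒  m ≈ 1133 g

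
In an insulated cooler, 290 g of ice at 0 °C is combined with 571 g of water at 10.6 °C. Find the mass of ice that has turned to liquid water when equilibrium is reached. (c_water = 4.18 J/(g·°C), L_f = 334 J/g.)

Heat available from the water dropping to 0 °C: 571×4.18×10.6 = 25300 J.
To melt every bit of ice: 290×334 = 96860 J.
25300 J < 96860 J, so only part of the ice melts and the system sits at 0 °C.
Mass melted = 25300/334 ≈ 75.75 g.

m_melted ≈ 75.7 g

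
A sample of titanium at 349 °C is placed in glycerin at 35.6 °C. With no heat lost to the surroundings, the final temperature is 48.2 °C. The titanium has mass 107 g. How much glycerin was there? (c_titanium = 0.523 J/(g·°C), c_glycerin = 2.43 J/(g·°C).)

m ≈ 550 g

Heat lost by the titanium = heat gained by the glycerin:
107·0.523·(349 − 48.2) = m·2.43·(48.2 − 35.6)
30.62 m = 16833  ⇒  m ≈ 549.8 g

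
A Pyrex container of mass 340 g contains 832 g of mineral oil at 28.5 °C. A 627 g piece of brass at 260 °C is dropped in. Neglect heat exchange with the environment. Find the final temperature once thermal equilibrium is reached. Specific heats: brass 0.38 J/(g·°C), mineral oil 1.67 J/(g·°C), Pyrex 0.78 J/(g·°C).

T_f ≈ 57.6 °C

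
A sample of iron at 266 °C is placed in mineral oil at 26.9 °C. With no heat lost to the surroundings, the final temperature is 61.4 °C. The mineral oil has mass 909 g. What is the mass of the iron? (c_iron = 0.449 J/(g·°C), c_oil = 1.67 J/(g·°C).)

Let T be the final temperature. ΣQ_i = 0:
m·0.449·(61.4 − 266) + 909·1.67·(61.4 − 26.9) = 0
-91.87 m = -52372
m = -52372/-91.87 ≈ 570.1 g

m ≈ 570 g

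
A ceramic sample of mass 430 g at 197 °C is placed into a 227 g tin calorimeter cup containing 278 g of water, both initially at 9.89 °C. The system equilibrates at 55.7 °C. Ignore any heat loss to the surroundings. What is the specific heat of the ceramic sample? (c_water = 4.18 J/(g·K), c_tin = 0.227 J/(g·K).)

Let T be the final temperature. ΣQ_i = 0:
430·c·(55.7 − 197) + 278·4.18·(55.7 − 9.89) + 227·0.227·(55.7 − 9.89) = 0
-60759 c = -55594
c = -55594/-60759 ≈ 0.915 J/(g·K)

c ≈ 0.915 J/(g·K)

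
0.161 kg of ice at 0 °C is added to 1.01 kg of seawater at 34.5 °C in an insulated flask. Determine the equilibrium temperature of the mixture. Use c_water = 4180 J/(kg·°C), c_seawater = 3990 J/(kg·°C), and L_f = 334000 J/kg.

T_f ≈ 18.1 °C

Heat gained plus heat lost sum to zero:
latent heat to melt: 0.161·334000 = 53774; warm the meltwater: 672.98 T; seawater: 4029.9(T − 34.5)
4702.9 T = 139032 − 53774 = 85258
T ≈ 18.13 °C — above 0 °C, consistent with complete melting.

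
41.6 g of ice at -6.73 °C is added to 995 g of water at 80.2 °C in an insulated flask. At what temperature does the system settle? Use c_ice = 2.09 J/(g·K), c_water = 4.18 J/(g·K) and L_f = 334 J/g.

Heat gained plus heat lost sum to zero:
warm ice to 0 °C: 41.6·2.09·(0 − (-6.73)) = 585.13; melt ice: 41.6·334 = 13894; warm the meltwater: 173.89 T; water cools: 995·4.18·(T − 80.2) = 4159.1(T − 80.2)
4333 T = 333560 − 14480 = 319080
T ≈ 73.64 °C. Since T > 0 °C, the all-ice-melts assumption holds.

T_f ≈ 73.6 °C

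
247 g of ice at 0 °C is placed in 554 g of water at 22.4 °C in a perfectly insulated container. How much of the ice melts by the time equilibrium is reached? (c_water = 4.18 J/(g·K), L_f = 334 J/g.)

m_melted ≈ 155 g

Cooling the water to 0 °C releases 554·4.18·22.4 = 51872 J.
Fully melting the ice requires m_ice L_f = 247·334 = 82498 J.
That's not enough to melt it all — equilibrium is at 0 °C with ice remaining.
Mass melted = 51872/334 ≈ 155.3 g.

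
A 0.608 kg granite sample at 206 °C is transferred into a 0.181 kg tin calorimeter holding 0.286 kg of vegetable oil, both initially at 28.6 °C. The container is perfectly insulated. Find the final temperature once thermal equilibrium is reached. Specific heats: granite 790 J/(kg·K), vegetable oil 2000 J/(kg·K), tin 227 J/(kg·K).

T_f = Σ m_i c_i T_i / Σ m_i c_i:
T_f = (480.32·206 + 572·28.6 + 41.09·28.6) / (480.32 + 572 + 41.09)
    = 116480 / 1093.4 ≈ 106.53 °C

T_f ≈ 106.5 °C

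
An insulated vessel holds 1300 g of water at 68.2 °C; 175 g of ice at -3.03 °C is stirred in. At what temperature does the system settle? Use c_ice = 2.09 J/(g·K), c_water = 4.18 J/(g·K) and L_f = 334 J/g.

T_f ≈ 50.4 °C

Heat gained plus heat lost sum to zero:
warm ice to 0 °C: 175×2.09×(0 − (-3.03)) = 1108.2
  fusion: m_ice L_f = 175×334 = 58450
  meltwater 0→T: 175×4.18×T = 731.5 T
  water cools: 1300×4.18×(T − 68.2) = 5434(T − 68.2)
6165.5 T = 370599 − 59558 = 311041
T ≈ 50.45 °C — above 0 °C, consistent with complete melting.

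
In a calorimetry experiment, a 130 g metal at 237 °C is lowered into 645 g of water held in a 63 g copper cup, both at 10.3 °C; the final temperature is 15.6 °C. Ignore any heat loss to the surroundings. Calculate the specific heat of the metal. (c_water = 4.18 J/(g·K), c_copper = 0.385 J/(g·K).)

Energy conservation, ΣQ = 0:
130×c×(15.6 − 237) + 645×4.18×(15.6 − 10.3) + 63×0.385×(15.6 − 10.3) = 0
-28782 c = -14418
c = -14418/-28782 ≈ 0.5009 J/(g·K)

c ≈ 0.501 J/(g·K)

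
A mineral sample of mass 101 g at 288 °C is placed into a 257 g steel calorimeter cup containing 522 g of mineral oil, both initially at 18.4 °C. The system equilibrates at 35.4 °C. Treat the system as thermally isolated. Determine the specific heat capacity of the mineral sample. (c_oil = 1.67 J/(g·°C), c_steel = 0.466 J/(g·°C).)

c ≈ 0.661 J/(g·°C)

Setting the total heat transfer to zero:
101·c·(35.4 − 288) + 522·1.67·(35.4 − 18.4) + 257·0.466·(35.4 − 18.4) = 0
-25513 c = -16856
c = -16856/-25513 ≈ 0.6607 J/(g·°C)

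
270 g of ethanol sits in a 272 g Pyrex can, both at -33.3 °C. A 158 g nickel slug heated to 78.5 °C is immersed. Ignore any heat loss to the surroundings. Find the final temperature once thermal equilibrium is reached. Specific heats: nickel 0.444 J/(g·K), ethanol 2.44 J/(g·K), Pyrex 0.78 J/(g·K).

T_f ≈ -25.0 °C

Net heat exchanged in the isolated system is zero:
158×0.444×(T − 78.5) + 270×2.44×(T − (-33.3)) + 272×0.78×(T − (-33.3)) = 0
70.15(T − 78.5) + 658.8(T − (-33.3)) + 212.16(T − (-33.3)) = 0
941.11 T = -23496
T = -23496/941.11 ≈ -24.97 °C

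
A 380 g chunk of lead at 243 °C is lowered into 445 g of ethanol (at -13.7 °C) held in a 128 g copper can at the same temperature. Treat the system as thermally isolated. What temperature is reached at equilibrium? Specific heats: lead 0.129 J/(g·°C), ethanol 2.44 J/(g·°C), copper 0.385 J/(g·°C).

T_f ≈ -3.1 °C

T_f is the heat-capacity-weighted average of the initial temperatures:
T_f = (49.02*243 + 1085.8*(-13.7) + 49.28*(-13.7)) / (49.02 + 1085.8 + 49.28)
    = -3638.7 / 1184.1 ≈ -3.07 °C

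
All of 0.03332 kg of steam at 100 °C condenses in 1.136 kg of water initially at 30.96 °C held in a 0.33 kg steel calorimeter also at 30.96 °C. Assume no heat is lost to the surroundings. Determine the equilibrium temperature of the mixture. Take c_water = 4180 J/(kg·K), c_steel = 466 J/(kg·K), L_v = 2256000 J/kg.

Energy balance with sensible and latent terms:
latent heat released on condensation: 0.03332·2256000 = 75170; condensed water 100 °C→T: 139.28(T − 100); original water: 4748.5(T − 30.96); steel cup: 0.33·466·(T − 30.96) = 153.78(T − 30.96)
5041.5 T = 75170 + 13928 + 151774 = 240872
T ≈ 47.78 °C — below 100 °C, confirming all the steam condensed.

T_f ≈ 47.8 °C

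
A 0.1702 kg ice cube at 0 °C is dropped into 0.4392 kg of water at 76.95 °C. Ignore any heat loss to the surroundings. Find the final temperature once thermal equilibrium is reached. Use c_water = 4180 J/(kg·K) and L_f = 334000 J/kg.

Energy balance with sensible and latent terms:
fusion: m_ice L_f = 0.1702·334000 = 56847
  warm the meltwater: 711.44 T
  water: 1835.9(T − 76.95)
2547.3 T = 141269 − 56847 = 84422
T ≈ 33.14 °C — above 0 °C, consistent with complete melting.

T_f ≈ 33.1 °C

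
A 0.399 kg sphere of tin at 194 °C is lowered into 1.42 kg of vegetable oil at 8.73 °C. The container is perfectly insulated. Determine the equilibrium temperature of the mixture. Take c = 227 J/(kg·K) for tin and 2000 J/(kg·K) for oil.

T_f = Σ m_i c_i T_i / Σ m_i c_i:
T_f = (90.57·194 + 2840·8.73) / (90.57 + 2840)
    = 42364 / 2930.6 ≈ 14.46 °C

T_f ≈ 14.5 °C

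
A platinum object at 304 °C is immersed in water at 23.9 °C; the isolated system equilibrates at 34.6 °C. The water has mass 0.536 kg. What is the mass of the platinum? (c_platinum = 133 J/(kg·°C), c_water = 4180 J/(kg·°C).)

m ≈ 0.669 kg

Heat lost by the platinum = heat gained by the water:
m×133×(304 − 34.6) = 0.536×4180×(34.6 − 23.9)
35830 m = 23973  ⇒  m ≈ 0.6691 kg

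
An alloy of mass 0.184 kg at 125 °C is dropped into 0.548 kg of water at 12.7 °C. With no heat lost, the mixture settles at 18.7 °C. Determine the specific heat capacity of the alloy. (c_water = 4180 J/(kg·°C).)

c ≈ 703 J/(kg·°C)

Heat lost by the alloy = heat gained by the water:
0.184·c·(125 − 18.7) = 0.548·4180·(18.7 − 12.7)
19.56 c = 13744  ⇒  c ≈ 702.7 J/(kg·°C)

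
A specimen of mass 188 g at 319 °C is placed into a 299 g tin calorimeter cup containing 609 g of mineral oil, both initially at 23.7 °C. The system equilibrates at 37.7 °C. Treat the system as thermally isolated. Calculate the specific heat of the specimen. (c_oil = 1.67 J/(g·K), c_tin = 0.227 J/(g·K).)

c ≈ 0.287 J/(g·K)

Heat gained plus heat lost sum to zero:
188·c·(37.7 − 319) + 609·1.67·(37.7 − 23.7) + 299·0.227·(37.7 − 23.7) = 0
-52884 c = -15189
c = -15189/-52884 ≈ 0.2872 J/(g·K)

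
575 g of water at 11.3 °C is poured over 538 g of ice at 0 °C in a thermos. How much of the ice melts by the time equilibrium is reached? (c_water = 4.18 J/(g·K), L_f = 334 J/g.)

m_melted ≈ 81.3 g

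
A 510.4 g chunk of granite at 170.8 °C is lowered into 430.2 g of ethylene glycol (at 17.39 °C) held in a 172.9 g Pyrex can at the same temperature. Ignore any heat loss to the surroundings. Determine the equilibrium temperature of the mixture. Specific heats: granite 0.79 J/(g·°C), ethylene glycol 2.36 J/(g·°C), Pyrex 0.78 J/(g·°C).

T_f ≈ 57.2 °C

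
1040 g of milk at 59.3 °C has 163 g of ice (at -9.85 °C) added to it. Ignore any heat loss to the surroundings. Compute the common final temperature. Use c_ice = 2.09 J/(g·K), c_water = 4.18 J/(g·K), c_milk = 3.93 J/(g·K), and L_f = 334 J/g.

Energy conservation, ΣQ = 0:
ice -9.85→0 °C: 163×2.09×9.85 = 3355.6; melt ice: 163×334 = 54442; warm the meltwater: 681.34 T; milk: 4087.2(T − 59.3)
4768.5 T = 242371 − 57798 = 184573
T ≈ 38.71 °C (positive, so assuming full melt was valid).

T_f ≈ 38.7 °C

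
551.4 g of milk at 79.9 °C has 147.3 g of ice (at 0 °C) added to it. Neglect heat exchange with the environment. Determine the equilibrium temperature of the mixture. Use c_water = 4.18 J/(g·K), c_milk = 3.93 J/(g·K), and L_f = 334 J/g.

T_f ≈ 44.5 °C

Energy conservation, ΣQ = 0:
fusion: m_ice L_f = 147.3×334 = 49198; meltwater 0→T: 147.3×4.18×T = 615.71 T; milk cools: 551.4×3.93×(T − 79.9) = 2167(T − 79.9)
2782.7 T = 173143 − 49198 = 123945
T ≈ 44.54 °C — above 0 °C, consistent with complete melting.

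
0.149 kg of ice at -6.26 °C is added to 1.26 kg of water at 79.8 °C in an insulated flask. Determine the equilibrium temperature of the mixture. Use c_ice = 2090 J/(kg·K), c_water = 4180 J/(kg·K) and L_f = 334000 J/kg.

Heat gained plus heat lost sum to zero:
ice -6.26→0 °C: 0.149×2090×6.26 = 1949.4
  latent heat to melt: 0.149×334000 = 49766
  meltwater 0→T: 0.149×4180×T = 622.82 T
  water: 5266.8(T − 79.8)
5889.6 T = 420291 − 51715 = 368575
T ≈ 62.58 °C. Since T > 0 °C, the all-ice-melts assumption holds.

T_f ≈ 62.6 °C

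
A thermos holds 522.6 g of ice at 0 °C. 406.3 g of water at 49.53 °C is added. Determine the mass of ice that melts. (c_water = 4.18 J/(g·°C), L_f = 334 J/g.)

m_melted ≈ 252 g

Water can give up m c ΔT = 406.3×4.18×49.53 = 84118 J before reaching 0 °C.
To melt every bit of ice: 522.6×334 = 174548 J.
84118 J < 174548 J, so only part of the ice melts and the system sits at 0 °C.
Mass melted = 84118/334 ≈ 251.9 g.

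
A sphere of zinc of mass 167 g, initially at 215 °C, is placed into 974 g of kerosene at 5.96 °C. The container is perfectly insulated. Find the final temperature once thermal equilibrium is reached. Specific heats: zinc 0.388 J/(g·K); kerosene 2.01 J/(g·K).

T_f ≈ 12.7 °C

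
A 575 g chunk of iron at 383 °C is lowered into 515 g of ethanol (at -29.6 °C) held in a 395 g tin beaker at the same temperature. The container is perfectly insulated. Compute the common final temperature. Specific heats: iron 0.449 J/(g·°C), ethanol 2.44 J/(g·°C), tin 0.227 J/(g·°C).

T_f ≈ 36.8 °C

Taking heat into each body as positive, Σ m c ΔT = 0:
575*0.449*(T − 383) + 515*2.44*(T − (-29.6)) + 395*0.227*(T − (-29.6)) = 0
258.18(T − 383) + 1256.6(T − (-29.6)) + 89.67(T − (-29.6)) = 0
(258.18 + 1256.6 + 89.67) T = 258.18*383 + 1256.6*(-29.6) + 89.67*(-29.6)
T = 59032 / 1604.4 = 36.8 °C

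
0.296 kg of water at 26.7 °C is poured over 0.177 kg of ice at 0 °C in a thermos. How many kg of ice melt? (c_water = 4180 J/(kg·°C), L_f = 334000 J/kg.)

m_melted ≈ 0.0989 kg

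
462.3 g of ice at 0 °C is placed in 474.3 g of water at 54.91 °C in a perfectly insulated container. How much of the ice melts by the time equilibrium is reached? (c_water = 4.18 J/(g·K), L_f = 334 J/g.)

Water can give up m c ΔT = 474.3·4.18·54.91 = 108863 J before reaching 0 °C.
Fully melting the ice requires m_ice L_f = 462.3·334 = 154408 J.
Since 108863 < 154408 J, not all the ice melts; equilibrium is at 0 °C.
m_melted·334 = 108863  ⇒  m_melted ≈ 325.9 g.

m_melted ≈ 326 g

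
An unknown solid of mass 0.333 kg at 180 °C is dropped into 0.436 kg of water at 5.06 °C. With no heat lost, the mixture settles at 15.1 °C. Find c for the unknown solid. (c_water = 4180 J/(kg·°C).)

c ≈ 333 J/(kg·°C)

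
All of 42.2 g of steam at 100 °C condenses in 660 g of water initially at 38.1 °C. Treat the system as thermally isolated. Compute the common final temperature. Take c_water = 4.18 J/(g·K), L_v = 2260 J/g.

T_f ≈ 74.3 °C

Energy conservation, ΣQ = 0:
latent heat released on condensation: 42.2×2260 = 95372; condensed water 100 °C→T: 176.4(T − 100); original water: 2758.8(T − 38.1)
2935.2 T = 95372 + 17640 + 105110 = 218122
T ≈ 74.31 °C, under the boiling point, so the assumption holds.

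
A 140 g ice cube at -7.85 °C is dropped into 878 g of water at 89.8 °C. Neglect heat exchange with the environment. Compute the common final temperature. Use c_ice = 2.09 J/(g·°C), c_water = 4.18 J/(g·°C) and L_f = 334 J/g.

Taking heat into each body as positive, Σ m c ΔT = 0:
ice -7.85→0 °C: 140×2.09×7.85 = 2296.9
  latent heat to melt: 140×334 = 46760
  meltwater 0→T: 140×4.18×T = 585.2 T
  water cools: 878×4.18×(T − 89.8) = 3670(T − 89.8)
4255.2 T = 329570 − 49057 = 280513
T ≈ 65.92 °C — above 0 °C, consistent with complete melting.

T_f ≈ 65.9 °C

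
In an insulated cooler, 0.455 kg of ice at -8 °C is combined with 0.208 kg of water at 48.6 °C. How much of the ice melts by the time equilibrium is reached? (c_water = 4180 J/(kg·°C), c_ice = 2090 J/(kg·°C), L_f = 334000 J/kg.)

m_melted ≈ 0.104 kg

Heat available from the water dropping to 0 °C: 0.208·4180·48.6 = 42255 J.
Warming the ice to 0 °C takes 0.455·2090·8 = 7607.6 J, leaving 34647 J for melting.
Melting all 0.455 kg of ice would need 0.455·334000 = 151970 J.
Since 34647 < 151970 J, not all the ice melts; equilibrium is at 0 °C.
m_melt = 34647 / L_f = 0.1037 kg.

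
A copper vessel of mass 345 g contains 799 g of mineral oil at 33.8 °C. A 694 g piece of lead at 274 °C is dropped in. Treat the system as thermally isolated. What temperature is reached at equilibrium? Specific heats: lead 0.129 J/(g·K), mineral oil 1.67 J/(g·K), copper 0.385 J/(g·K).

T_f ≈ 47.6 °C

Energy conservation, ΣQ = 0:
694*0.129*(T − 274) + 799*1.67*(T − 33.8) + 345*0.385*(T − 33.8) = 0
1556.7 T = 74120
T = 74120 / 1556.7 = 47.6 °C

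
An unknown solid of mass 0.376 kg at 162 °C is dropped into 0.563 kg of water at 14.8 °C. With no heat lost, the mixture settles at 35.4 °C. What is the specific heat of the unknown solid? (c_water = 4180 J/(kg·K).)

c ≈ 1020 J/(kg·K)

Heat lost by the unknown solid = heat gained by the water:
0.376·c·(162 − 35.4) = 0.563·4180·(35.4 − 14.8)
47.6 c = 48479  ⇒  c ≈ 1018 J/(kg·K)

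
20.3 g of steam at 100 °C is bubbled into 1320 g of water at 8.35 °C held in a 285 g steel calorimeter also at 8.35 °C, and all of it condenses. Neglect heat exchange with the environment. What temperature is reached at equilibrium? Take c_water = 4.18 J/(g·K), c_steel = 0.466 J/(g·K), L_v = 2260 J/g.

Heat gained plus heat lost sum to zero:
latent heat released on condensation: 20.3×2260 = 45878; condensate cools 100→T: 20.3×4.18×(T − 100) = 84.85(T − 100); original water: 5517.6(T − 8.35); steel cup: 285×0.466×(T − 8.35) = 132.81(T − 8.35)
5735.3 T = 45878 + 8485.4 + 47181 = 101544
T ≈ 17.71 °C, under the boiling point, so the assumption holds.

T_f ≈ 17.7 °C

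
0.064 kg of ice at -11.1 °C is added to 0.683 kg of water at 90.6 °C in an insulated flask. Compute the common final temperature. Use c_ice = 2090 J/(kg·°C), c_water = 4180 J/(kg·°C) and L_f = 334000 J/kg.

Taking heat into each body as positive, Σ m c ΔT = 0:
ice -11.1→0 °C: 0.064×2090×11.1 = 1484.7; latent heat to melt: 0.064×334000 = 21376; warm the meltwater: 267.52 T; water: 2854.9(T − 90.6)
3122.5 T = 258658 − 22861 = 235797
T ≈ 75.52 °C — above 0 °C, consistent with complete melting.

T_f ≈ 75.5 °C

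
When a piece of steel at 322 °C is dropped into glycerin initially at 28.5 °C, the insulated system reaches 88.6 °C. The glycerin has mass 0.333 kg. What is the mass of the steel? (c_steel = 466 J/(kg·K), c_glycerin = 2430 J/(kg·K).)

m ≈ 0.447 kg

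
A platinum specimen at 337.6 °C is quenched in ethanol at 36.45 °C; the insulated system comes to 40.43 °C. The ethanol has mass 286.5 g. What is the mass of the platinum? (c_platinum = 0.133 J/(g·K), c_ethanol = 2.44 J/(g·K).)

|Q_platinum| = |Q_ethanol|:
m×0.133×(337.6 − 40.43) = 286.5×2.44×(40.43 − 36.45)
39.52 m = 2782.3  ⇒  m ≈ 70.39 g

m ≈ 70.4 g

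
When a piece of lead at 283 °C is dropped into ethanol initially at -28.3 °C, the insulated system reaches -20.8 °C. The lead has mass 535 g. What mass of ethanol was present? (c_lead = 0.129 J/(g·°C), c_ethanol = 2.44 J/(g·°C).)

m ≈ 1150 g

Setting the total heat transfer to zero:
535×0.129×(-20.8 − 283) + m×2.44×(-20.8 − (-28.3)) = 0
18.3 m = 20967
m = 20967/18.3 ≈ 1146 g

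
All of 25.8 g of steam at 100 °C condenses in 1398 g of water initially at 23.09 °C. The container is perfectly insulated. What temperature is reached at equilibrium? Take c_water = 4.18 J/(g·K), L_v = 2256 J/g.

T_f ≈ 34.3 °C

Setting the total heat transfer to zero:
latent heat released on condensation: 25.8·2256 = 58205
  condensed water 100 °C→T: 107.84(T − 100)
  water warms: 1398·4.18·(T − 23.09) = 5843.6(T − 23.09)
5951.5 T = 58205 + 10784 + 134930 = 203919
T ≈ 34.26 °C — below 100 °C, confirming all the steam condensed.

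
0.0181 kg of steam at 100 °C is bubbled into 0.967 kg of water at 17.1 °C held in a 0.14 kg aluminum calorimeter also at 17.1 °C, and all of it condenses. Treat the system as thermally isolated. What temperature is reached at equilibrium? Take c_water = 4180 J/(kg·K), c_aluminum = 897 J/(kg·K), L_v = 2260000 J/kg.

T_f ≈ 28.2 °C

Sum of m c ΔT and latent-heat terms is zero:
condense steam: −0.0181×2260000 = −40906
  condensed water 100 °C→T: 75.66(T − 100)
  original water: 4042.1(T − 17.1)
  aluminum cup: 0.14×897×(T − 17.1) = 125.58(T − 17.1)
4243.3 T = 40906 + 7565.8 + 71267 = 119738
T ≈ 28.22 °C — below 100 °C, confirming all the steam condensed.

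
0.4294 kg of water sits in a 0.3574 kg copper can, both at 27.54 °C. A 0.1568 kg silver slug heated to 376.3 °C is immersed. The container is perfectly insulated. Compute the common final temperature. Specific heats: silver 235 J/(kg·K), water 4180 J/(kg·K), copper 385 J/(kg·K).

Net heat exchanged in the isolated system is zero:
0.1568·235·(T − 376.3) + 0.4294·4180·(T − 27.54) + 0.3574·385·(T − 27.54) = 0
36.85(T − 376.3) + 1794.9(T − 27.54) + 137.6(T − 27.54) = 0
1969.3 T = 67087
T = 67087/1969.3 ≈ 34.07 °C

T_f ≈ 34.1 °C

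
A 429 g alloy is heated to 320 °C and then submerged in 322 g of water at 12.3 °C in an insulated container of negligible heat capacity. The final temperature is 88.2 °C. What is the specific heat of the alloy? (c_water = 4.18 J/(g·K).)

c ≈ 1.03 J/(g·K)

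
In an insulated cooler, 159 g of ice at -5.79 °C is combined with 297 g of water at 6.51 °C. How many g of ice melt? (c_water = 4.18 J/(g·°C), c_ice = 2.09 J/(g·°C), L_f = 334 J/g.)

m_melted ≈ 18.4 g

Water can give up m c ΔT = 297×4.18×6.51 = 8081.9 J before reaching 0 °C.
Of that, 159×2.09×5.79 = 1924.1 J goes to bring the ice to 0 °C, leaving 6157.8 J.
Fully melting the ice requires m_ice L_f = 159×334 = 53106 J.
6157.8 J < 53106 J, so only part of the ice melts and the system sits at 0 °C.
m_melt = 6157.8 / L_f = 18.44 g.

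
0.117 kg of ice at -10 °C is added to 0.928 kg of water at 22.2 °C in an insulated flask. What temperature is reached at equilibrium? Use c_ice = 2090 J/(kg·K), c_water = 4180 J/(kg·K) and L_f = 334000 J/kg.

Sum of m c ΔT and latent-heat terms is zero:
ice -10→0 °C: 0.117×2090×10 = 2445.3
  latent heat to melt: 0.117×334000 = 39078
  warm the meltwater: 489.06 T
  water cools: 0.928×4180×(T − 22.2) = 3879(T − 22.2)
4368.1 T = 86115 − 41523 = 44591
T ≈ 10.21 °C (positive, so assuming full melt was valid).

T_f ≈ 10.2 °C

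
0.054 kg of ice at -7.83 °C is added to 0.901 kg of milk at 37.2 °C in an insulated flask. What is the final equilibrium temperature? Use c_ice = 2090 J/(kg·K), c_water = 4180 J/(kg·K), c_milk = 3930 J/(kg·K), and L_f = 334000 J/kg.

Setting the total heat transfer to zero:
warm ice to 0 °C: 0.054×2090×(0 − (-7.83)) = 883.69; fusion: m_ice L_f = 0.054×334000 = 18036; meltwater 0→T: 0.054×4180×T = 225.72 T; milk: 3540.9(T − 37.2)
3766.7 T = 131723 − 18920 = 112803
T ≈ 29.95 °C — above 0 °C, consistent with complete melting.

T_f ≈ 29.9 °C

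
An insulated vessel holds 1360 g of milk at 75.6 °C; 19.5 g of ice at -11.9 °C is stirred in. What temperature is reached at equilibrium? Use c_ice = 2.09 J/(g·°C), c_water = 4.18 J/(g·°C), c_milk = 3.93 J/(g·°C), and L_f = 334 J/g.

T_f ≈ 73.2 °C

Energy balance with sensible and latent terms:
warm ice to 0 °C: 19.5×2.09×(0 − (-11.9)) = 484.98; melt ice: 19.5×334 = 6513; meltwater 0→T: 19.5×4.18×T = 81.51 T; milk cools: 1360×3.93×(T − 75.6) = 5344.8(T − 75.6)
5426.3 T = 404067 − 6998 = 397069
T ≈ 73.17 °C — above 0 °C, consistent with complete melting.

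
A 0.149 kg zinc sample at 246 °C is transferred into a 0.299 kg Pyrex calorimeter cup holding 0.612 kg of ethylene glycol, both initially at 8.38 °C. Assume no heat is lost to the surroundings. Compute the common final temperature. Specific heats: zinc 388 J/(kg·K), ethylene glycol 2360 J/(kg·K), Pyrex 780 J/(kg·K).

T_f ≈ 16.3 °C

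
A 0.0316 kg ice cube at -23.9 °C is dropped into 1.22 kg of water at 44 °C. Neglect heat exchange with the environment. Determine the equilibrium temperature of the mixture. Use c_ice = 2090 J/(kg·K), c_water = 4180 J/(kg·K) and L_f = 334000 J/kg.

Net heat exchanged in the isolated system is zero:
warm ice to 0 °C: 0.0316×2090×(0 − (-23.9)) = 1578.5; melt ice: 0.0316×334000 = 10554; meltwater 0→T: 0.0316×4180×T = 132.09 T; water: 5099.6(T − 44)
5231.7 T = 224382 − 12133 = 212250
T ≈ 40.57 °C (positive, so assuming full melt was valid).

T_f ≈ 40.6 °C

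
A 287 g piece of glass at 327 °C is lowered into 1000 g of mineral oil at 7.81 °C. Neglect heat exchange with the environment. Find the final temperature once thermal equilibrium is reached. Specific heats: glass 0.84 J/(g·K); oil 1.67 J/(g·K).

T_f is the heat-capacity-weighted average of the initial temperatures:
T_f = (241.08*327 + 1670*7.81) / (241.08 + 1670)
    = 91876 / 1911.1 ≈ 48.08 °C

T_f ≈ 48.1 °C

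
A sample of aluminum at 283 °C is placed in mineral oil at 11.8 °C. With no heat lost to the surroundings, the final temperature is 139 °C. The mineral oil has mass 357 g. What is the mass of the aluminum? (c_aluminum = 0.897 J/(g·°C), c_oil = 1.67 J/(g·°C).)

m ≈ 587 g

|Q_aluminum| = |Q_oil|:
m×0.897×(283 − 139) = 357×1.67×(139 − 11.8)
129.17 m = 75835  ⇒  m ≈ 587.1 g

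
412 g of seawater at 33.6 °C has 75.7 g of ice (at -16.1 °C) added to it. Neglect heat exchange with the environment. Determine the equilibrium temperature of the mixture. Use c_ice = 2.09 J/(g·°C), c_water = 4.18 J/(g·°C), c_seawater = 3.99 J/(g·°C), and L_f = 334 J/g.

T_f ≈ 14.0 °C

Energy conservation, ΣQ = 0:
ice -16.1→0 °C: 75.7·2.09·16.1 = 2547.2
  fusion: m_ice L_f = 75.7·334 = 25284
  meltwater 0→T: 75.7·4.18·T = 316.43 T
  seawater cools: 412·3.99·(T − 33.6) = 1643.9(T − 33.6)
1960.3 T = 55234 − 27831 = 27403
T ≈ 13.98 °C — above 0 °C, consistent with complete melting.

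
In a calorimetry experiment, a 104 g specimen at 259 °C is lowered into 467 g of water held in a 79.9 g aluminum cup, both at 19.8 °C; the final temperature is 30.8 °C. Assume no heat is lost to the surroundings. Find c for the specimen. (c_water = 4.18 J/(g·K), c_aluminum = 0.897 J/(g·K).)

c ≈ 0.938 J/(g·K)

Let T be the final temperature. ΣQ_i = 0:
104×c×(30.8 − 259) + 467×4.18×(30.8 − 19.8) + 79.9×0.897×(30.8 − 19.8) = 0
-23733 c = -22261
c = -22261/-23733 ≈ 0.938 J/(g·K)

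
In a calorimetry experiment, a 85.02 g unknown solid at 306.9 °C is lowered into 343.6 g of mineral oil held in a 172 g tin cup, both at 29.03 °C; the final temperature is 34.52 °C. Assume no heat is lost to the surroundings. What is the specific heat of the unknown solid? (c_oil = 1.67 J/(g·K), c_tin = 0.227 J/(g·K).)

Energy conservation, ΣQ = 0:
85.02×c×(34.52 − 306.9) + 343.6×1.67×(34.52 − 29.03) + 172×0.227×(34.52 − 29.03) = 0
-23158 c = -3364.6
c = -3364.6/-23158 ≈ 0.1453 J/(g·K)

c ≈ 0.145 J/(g·K)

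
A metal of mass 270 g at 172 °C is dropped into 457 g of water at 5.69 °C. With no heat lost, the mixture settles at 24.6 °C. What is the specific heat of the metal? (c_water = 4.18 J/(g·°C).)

c ≈ 0.908 J/(g·°C)

Conservation of energy gives ΣQ = 0:
270×c×(24.6 − 172) + 457×4.18×(24.6 − 5.69) = 0
-39798 c = -36123
c = -36123/-39798 ≈ 0.9077 J/(g·°C)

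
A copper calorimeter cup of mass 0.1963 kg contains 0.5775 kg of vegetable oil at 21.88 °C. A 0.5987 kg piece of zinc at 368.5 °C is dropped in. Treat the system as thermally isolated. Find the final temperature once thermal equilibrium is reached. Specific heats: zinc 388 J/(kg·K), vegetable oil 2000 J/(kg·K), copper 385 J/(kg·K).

T_f = Σ m_i c_i T_i / Σ m_i c_i:
T_f = (232.3·368.5 + 1155·21.88 + 75.58·21.88) / (232.3 + 1155 + 75.58)
    = 112526 / 1462.9 ≈ 76.92 °C

T_f ≈ 76.9 °C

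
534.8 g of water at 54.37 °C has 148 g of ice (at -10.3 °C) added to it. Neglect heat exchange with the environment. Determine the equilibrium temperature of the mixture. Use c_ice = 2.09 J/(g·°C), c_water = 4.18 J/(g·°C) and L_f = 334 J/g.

Let T be the final temperature. ΣQ_i = 0:
ice -10.3→0 °C: 148·2.09·10.3 = 3186; fusion: m_ice L_f = 148·334 = 49432; meltwater 0→T: 148·4.18·T = 618.64 T; water: 2235.5(T − 54.37)
2854.1 T = 121542 − 52618 = 68924
T ≈ 24.15 °C (positive, so assuming full melt was valid).

T_f ≈ 24.1 °C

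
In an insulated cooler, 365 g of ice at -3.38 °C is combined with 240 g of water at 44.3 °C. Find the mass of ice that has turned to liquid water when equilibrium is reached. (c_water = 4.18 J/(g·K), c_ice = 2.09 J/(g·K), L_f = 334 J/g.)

Cooling the water to 0 °C releases 240·4.18·44.3 = 44442 J.
Warming the ice to 0 °C takes 365·2.09·3.38 = 2578.4 J, leaving 41863 J for melting.
Fully melting the ice requires m_ice L_f = 365·334 = 121910 J.
41863 J < 121910 J, so only part of the ice melts and the system sits at 0 °C.
m_melted·334 = 41863  ⇒  m_melted ≈ 125.3 g.

m_melted ≈ 125 g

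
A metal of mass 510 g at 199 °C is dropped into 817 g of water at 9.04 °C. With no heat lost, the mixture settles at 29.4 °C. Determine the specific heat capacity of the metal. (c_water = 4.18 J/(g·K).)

c ≈ 0.804 J/(g·K)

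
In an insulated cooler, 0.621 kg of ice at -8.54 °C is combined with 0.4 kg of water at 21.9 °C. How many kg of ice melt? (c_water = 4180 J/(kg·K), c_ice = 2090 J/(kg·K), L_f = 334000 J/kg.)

Cooling the water to 0 °C releases 0.4×4180×21.9 = 36617 J.
Of that, 0.621×2090×8.54 = 11084 J goes to bring the ice to 0 °C, leaving 25533 J.
To melt every bit of ice: 0.621×334000 = 207414 J.
Since 25533 < 207414 J, not all the ice melts; equilibrium is at 0 °C.
m_melted×334000 = 25533  ⇒  m_melted ≈ 0.07645 kg.

m_melted ≈ 0.0764 kg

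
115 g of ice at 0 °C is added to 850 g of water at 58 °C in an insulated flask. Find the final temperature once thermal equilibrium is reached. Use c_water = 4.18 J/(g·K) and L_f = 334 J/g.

Conservation of energy gives ΣQ = 0:
melt ice: 115·334 = 38410
  warm the meltwater: 480.7 T
  water: 3553(T − 58)
4033.7 T = 206074 − 38410 = 167664
T ≈ 41.57 °C — above 0 °C, consistent with complete melting.

T_f ≈ 41.6 °C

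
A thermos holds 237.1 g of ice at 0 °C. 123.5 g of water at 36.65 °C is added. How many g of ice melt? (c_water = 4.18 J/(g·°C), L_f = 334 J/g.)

Cooling the water to 0 °C releases 123.5×4.18×36.65 = 18920 J.
Melting all 237.1 g of ice would need 237.1×334 = 79191 J.
Since 18920 < 79191 J, not all the ice melts; equilibrium is at 0 °C.
m_melt = 18920 / L_f = 56.65 g.

m_melted ≈ 56.6 g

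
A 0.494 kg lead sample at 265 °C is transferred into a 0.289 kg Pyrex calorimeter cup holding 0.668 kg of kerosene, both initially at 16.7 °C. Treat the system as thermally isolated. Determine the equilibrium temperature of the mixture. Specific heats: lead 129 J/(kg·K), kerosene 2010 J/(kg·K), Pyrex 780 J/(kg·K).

T_f is the heat-capacity-weighted average of the initial temperatures:
T_f = (63.73×265 + 1342.7×16.7 + 225.42×16.7) / (63.73 + 1342.7 + 225.42)
    = 43075 / 1631.8 ≈ 26.40 °C

T_f ≈ 26.4 °C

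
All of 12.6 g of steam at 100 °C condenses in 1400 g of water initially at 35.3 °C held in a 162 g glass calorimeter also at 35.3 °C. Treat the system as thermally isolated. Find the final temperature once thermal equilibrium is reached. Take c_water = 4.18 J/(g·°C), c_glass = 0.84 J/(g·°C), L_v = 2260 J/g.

T_f ≈ 40.6 °C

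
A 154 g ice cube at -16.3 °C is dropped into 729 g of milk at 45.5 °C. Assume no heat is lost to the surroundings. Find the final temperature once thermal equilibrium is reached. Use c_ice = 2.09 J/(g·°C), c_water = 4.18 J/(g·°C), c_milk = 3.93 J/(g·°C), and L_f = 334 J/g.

Setting the total heat transfer to zero:
ice -16.3→0 °C: 154×2.09×16.3 = 5246.3
  latent heat to melt: 154×334 = 51436
  meltwater 0→T: 154×4.18×T = 643.72 T
  milk: 2865(T − 45.5)
3508.7 T = 130356 − 56682 = 73674
T ≈ 21.00 °C. Since T > 0 °C, the all-ice-melts assumption holds.

T_f ≈ 21.0 °C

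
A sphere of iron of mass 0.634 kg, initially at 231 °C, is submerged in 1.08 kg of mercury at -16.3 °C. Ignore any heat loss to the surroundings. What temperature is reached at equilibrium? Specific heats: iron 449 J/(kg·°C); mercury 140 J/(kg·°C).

T_f ≈ 145.2 °C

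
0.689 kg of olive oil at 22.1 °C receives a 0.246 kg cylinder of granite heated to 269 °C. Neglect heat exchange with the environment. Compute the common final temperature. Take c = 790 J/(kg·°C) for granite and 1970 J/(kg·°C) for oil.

T_f is the heat-capacity-weighted average of the initial temperatures:
T_f = (194.34*269 + 1357.3*22.1) / (194.34 + 1357.3)
    = 82274 / 1551.7 ≈ 53.02 °C

T_f ≈ 53.0 °C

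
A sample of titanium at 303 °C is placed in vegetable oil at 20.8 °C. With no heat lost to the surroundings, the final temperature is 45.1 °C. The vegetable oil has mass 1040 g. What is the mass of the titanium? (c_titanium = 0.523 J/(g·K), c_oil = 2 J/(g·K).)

m ≈ 375 g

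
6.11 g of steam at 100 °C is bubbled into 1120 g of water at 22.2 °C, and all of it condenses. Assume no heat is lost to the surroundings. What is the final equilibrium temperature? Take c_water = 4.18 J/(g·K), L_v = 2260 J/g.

T_f ≈ 25.6 °C

Conservation of energy gives ΣQ = 0:
steam→water at 100 °C releases m L_v = 6.11×2260 = 13809; condensed water 100 °C→T: 25.54(T − 100); water warms: 1120×4.18×(T − 22.2) = 4681.6(T − 22.2)
4707.1 T = 13809 + 2554 + 103932 = 120294
T ≈ 25.56 °C — below 100 °C, confirming all the steam condensed.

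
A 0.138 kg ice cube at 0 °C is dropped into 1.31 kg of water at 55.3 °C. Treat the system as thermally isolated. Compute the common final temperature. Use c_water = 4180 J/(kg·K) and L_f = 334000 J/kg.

T_f ≈ 42.4 °C

Net heat exchanged in the isolated system is zero:
fusion: m_ice L_f = 0.138·334000 = 46092; meltwater 0→T: 0.138·4180·T = 576.84 T; water cools: 1.31·4180·(T − 55.3) = 5475.8(T − 55.3)
6052.6 T = 302812 − 46092 = 256720
T ≈ 42.41 °C — above 0 °C, consistent with complete melting.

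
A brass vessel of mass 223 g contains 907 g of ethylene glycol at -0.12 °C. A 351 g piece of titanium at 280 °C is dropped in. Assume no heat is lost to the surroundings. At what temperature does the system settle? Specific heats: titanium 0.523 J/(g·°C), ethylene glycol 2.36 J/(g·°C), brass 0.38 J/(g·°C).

With ΣQ=0 the equilibrium temperature is the m·c-weighted mean:
T_f = (183.57·280 + 2140.5·(-0.12) + 84.74·(-0.12)) / (183.57 + 2140.5 + 84.74)
    = 51133 / 2408.8 ≈ 21.23 °C

T_f ≈ 21.2 °C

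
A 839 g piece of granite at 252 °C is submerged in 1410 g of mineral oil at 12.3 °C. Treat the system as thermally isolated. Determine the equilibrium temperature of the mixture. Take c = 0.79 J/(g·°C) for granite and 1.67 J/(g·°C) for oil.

Energy conservation, ΣQ = 0:
839·0.79·(T − 252) + 1410·1.67·(T − 12.3) = 0
662.81(T − 252) + 2354.7(T − 12.3) = 0
3017.5 T = 195991
T = 195991 / 3017.5 = 65 °C

T_f ≈ 65.0 °C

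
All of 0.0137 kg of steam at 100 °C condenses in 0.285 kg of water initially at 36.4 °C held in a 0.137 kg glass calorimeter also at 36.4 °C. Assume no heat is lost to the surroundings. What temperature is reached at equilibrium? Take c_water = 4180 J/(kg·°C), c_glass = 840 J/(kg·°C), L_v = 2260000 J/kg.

T_f ≈ 61.8 °C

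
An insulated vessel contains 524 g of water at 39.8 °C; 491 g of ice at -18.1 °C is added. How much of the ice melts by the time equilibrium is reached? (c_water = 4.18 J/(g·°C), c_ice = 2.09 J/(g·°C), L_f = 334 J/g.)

Cooling the water to 0 °C releases 524·4.18·39.8 = 87175 J.
Warming the ice to 0 °C takes 491·2.09·18.1 = 18574 J, leaving 68601 J for melting.
To melt every bit of ice: 491·334 = 163994 J.
68601 J < 163994 J, so only part of the ice melts and the system sits at 0 °C.
m_melted·334 = 68601  ⇒  m_melted ≈ 205.4 g.

m_melted ≈ 205 g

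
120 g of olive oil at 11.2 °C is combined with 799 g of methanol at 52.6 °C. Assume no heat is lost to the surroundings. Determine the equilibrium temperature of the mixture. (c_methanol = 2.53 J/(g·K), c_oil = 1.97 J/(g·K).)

T_f is the heat-capacity-weighted average of the initial temperatures:
T_f = (2021.5·52.6 + 236.4·11.2) / (2021.5 + 236.4)
    = 108977 / 2257.9 ≈ 48.27 °C

T_f ≈ 48.3 °C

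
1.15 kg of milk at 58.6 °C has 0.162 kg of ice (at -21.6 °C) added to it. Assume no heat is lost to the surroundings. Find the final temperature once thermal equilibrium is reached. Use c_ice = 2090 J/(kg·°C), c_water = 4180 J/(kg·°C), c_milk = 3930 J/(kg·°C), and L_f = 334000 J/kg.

Net heat exchanged in the isolated system is zero:
ice -21.6→0 °C: 0.162·2090·21.6 = 7313.3
  fusion: m_ice L_f = 0.162·334000 = 54108
  meltwater 0→T: 0.162·4180·T = 677.16 T
  milk: 4519.5(T − 58.6)
5196.7 T = 264843 − 61421 = 203421
T ≈ 39.14 °C (positive, so assuming full melt was valid).

T_f ≈ 39.1 °C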